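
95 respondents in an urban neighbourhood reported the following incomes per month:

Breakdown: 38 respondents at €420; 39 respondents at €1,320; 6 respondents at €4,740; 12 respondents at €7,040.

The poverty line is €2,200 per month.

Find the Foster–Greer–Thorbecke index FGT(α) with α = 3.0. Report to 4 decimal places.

0.2381

Below the line: 38×€420, 39×€1,320 (q = 77 of N = 95).
Relative gaps: (2200−420)/2200 = 0.8091 (×38); (2200−1320)/2200 = 0.4000 (×39).
Raised to α = 3.0: 0.52965 (×38); 0.06400 (×39).
Sum = 22.622838; FGT(3.0) = 22.622838 / 95 = 0.2381.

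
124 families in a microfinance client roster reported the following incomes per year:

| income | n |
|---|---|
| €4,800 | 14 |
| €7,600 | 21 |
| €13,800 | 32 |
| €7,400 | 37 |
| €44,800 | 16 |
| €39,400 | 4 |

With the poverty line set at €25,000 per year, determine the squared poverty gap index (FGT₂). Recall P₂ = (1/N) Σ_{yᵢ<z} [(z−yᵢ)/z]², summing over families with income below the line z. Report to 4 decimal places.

Poor units: 14×€4,800, 37×€7,400, 21×€7,600, 32×€13,800 (q = 104 of N = 124).
Normalized shortfalls: (25000−4800)/25000 = 0.8080 (×14); (25000−7400)/25000 = 0.7040 (×37); (25000−7600)/25000 = 0.6960 (×21); (25000−13800)/25000 = 0.4480 (×32).
Squared: 0.6529 (×14); 0.4956 (×37); 0.4844 (×21); 0.2007 (×32).
Sum = 44.073152; P₂ = 44.073152 / 124 = 0.3554.

0.3554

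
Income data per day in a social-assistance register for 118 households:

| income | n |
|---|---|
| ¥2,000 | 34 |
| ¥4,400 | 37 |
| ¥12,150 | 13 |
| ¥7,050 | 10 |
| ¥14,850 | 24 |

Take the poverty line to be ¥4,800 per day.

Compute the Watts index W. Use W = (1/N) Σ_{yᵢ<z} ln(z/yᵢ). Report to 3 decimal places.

0.280

Incomes under z: 34×¥2,000, 37×¥4,400 (q = 71 of N = 118).
Log shortfalls: ln(4800/2000) = 0.8755 (×34); ln(4800/4400) = 0.0870 (×37).
W = 32.985358 / 118 = 0.280.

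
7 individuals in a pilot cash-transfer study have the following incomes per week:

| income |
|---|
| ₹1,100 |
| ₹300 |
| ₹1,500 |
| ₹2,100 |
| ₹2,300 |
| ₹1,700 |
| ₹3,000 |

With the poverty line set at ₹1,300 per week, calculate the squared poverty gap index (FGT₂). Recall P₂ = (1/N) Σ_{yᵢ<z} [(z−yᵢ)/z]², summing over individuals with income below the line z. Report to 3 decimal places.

Below the line: ₹300, ₹1,100 (q = 2 of N = 7).
Normalized shortfalls: (1300−300)/1300 = 0.7692; (1300−1100)/1300 = 0.1538.
Squared: 0.5917; 0.0237.
Sum = 0.615385; P₂ = 0.615385 / 7 = 0.088.

0.088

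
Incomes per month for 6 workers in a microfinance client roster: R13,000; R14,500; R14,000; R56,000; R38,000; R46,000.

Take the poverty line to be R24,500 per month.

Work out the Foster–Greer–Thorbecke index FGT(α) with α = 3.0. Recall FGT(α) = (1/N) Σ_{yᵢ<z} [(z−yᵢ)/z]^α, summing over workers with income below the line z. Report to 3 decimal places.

0.042

Incomes under z: R13,000, R14,000, R14,500 (q = 3 of N = 6).
Shortfall ratios: (24500−13000)/24500 = 0.4694; (24500−14000)/24500 = 0.4286; (24500−14500)/24500 = 0.4082.
Raised to α = 3.0: 0.10342; 0.07872; 0.06800.
Sum = 0.250134; FGT(3.0) = 0.250134 / 6 = 0.042.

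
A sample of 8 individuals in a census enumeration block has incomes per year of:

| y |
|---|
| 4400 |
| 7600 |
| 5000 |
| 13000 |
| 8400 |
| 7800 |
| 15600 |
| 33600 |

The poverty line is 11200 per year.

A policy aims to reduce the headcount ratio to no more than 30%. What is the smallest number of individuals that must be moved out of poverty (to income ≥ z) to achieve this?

3

Currently q = 5 of N = 8 are below the line (H = 0.625).
A headcount ratio of at most 30% allows at most ⌊0.30 × 8⌋ = 2 poor individuals.
So at least 5 − 2 = 3 must be lifted.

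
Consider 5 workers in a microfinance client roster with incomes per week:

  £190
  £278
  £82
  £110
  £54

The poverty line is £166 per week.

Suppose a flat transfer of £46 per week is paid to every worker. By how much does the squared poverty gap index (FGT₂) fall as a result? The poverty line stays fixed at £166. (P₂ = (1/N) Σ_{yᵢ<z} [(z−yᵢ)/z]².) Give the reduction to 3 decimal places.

Before: below the line — £54, £82, £110; squared poverty gap index (FGT₂) = 0.16502.
After the £46 transfer: below the line — £100, £128, £156; squared poverty gap index (FGT₂) = 0.04282.
Reduction = 0.16502 − 0.04282 = 0.122.

0.122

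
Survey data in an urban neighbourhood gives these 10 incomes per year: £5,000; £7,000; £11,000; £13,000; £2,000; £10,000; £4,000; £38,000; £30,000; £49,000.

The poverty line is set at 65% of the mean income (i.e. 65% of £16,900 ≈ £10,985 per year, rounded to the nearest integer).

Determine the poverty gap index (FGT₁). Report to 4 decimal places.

Poor units: £2,000, £4,000, £5,000, £7,000, £10,000 (q = 5 of N = 10).
Gap ratios (z−y)/z: (10985−2000)/10985 = 0.8179; (10985−4000)/10985 = 0.6359; (10985−5000)/10985 = 0.5448; (10985−7000)/10985 = 0.3628; (10985−10000)/10985 = 0.0897.
Σ = 2.451070. Dividing by the full population N = 10 gives P₁ = 0.2451.

0.2451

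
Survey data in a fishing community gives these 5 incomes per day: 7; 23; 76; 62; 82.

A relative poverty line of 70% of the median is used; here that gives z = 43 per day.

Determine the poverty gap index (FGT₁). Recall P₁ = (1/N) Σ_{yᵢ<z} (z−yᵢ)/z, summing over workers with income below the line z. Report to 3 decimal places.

Incomes under z: 7, 23 (q = 2 of N = 5).
Relative gaps: (43−7)/43 = 0.8372; (43−23)/43 = 0.4651.
Sum of shortfalls = 1.302326; P₁ averages over all N: 1.302326 / 5 = 0.260.

0.260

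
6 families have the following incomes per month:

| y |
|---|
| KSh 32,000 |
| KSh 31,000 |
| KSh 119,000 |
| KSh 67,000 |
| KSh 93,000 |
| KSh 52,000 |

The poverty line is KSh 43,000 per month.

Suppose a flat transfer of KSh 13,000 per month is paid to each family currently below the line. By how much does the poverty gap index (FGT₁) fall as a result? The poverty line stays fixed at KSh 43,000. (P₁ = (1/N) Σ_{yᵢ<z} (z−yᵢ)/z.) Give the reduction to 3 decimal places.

0.089

Before: below the line — KSh 31,000, KSh 32,000; poverty gap index (FGT₁) = 0.08915.
After the KSh 13,000 transfer: below the line — none; poverty gap index (FGT₁) = 0.00000.
Reduction = 0.08915 − 0.00000 = 0.089.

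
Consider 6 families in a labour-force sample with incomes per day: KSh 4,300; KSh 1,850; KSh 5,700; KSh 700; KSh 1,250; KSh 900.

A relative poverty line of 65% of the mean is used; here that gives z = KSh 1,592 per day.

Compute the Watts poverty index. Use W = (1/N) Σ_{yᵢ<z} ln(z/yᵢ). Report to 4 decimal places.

Incomes under z: KSh 700, KSh 900, KSh 1,250 (q = 3 of N = 6).
ln(z/y) terms: ln(1592/700) = 0.8217; ln(1592/900) = 0.5704; ln(1592/1250) = 0.2418.
W = 1.633865 / 6 = 0.2723.

0.2723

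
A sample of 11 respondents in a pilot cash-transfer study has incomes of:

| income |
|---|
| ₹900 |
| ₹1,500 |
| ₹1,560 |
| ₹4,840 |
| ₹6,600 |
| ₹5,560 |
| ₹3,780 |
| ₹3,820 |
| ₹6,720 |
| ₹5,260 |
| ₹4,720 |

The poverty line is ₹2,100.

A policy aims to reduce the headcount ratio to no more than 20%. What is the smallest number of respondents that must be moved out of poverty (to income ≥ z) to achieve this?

1

3 of the 11 respondents are poor, so H = 3/11 = 0.273.
A headcount ratio of at most 20% allows at most ⌊0.20 × 11⌋ = 2 poor respondents.
So at least 3 − 2 = 1 must be lifted.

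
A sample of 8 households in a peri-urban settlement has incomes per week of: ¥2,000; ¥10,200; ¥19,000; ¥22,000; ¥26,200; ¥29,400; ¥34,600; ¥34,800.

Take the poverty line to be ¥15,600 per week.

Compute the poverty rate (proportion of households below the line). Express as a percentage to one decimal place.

25.0%

2 of the 8 households have income below ¥15,600.
H = 2/8 = 25.0%.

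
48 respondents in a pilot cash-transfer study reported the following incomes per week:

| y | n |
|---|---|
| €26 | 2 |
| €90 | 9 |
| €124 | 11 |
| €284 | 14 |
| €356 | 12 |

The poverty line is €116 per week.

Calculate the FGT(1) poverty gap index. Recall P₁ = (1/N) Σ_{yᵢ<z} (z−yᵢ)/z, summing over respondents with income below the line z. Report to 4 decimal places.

0.0744

Below the line: 2×€26, 9×€90 (q = 11 of N = 48).
Gap ratios (z−y)/z: (116−26)/116 = 0.7759 (×2); (116−90)/116 = 0.2241 (×9).
Sum of shortfalls = 3.568966; P₁ averages over all N: 3.568966 / 48 = 0.0744.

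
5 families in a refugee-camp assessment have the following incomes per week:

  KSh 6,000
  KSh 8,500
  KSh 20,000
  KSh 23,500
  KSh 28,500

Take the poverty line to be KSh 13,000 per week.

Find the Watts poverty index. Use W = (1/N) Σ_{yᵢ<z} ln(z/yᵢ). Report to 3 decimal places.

Poor units: KSh 6,000, KSh 8,500 (q = 2 of N = 5).
ln(z/y) terms: ln(13000/6000) = 0.7732; ln(13000/8500) = 0.4249.
W = 1.198073 / 5 = 0.240.

0.240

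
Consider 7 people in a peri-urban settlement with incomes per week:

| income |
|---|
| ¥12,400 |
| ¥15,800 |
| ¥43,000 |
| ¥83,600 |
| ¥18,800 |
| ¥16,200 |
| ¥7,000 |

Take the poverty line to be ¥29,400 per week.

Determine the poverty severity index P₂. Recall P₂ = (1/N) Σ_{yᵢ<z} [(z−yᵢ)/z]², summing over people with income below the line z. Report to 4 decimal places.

0.2086

Below z: ¥7,000, ¥12,400, ¥15,800, ¥16,200, ¥18,800 (q = 5 of N = 7).
Shortfall ratios: (29400−7000)/29400 = 0.7619; (29400−12400)/29400 = 0.5782; (29400−15800)/29400 = 0.4626; (29400−16200)/29400 = 0.4490; (29400−18800)/29400 = 0.3605.
Squared: 0.5805; 0.3344; 0.2140; 0.2016; 0.1300.
Sum = 1.460410; P₂ = 1.460410 / 7 = 0.2086.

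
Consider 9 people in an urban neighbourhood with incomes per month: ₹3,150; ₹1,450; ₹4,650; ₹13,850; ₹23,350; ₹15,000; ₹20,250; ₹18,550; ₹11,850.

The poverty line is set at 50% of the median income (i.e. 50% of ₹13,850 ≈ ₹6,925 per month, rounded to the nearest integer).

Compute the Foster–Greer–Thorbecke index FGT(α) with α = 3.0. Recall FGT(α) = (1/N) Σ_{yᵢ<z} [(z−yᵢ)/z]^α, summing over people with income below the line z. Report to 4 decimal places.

Incomes under z: ₹1,450, ₹3,150, ₹4,650 (q = 3 of N = 9).
Gap ratios (z−y)/z: (6925−1450)/6925 = 0.7906; (6925−3150)/6925 = 0.5451; (6925−4650)/6925 = 0.3285.
Raised to α = 3.0: 0.49419; 0.16199; 0.03546.
Sum = 0.691636; FGT(3.0) = 0.691636 / 9 = 0.0768.

0.0768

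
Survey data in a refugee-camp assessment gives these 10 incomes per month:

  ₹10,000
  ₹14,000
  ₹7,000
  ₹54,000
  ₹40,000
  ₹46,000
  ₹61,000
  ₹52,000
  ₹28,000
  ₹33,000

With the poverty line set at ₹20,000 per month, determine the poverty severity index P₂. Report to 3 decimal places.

Incomes under z: ₹7,000, ₹10,000, ₹14,000 (q = 3 of N = 10).
Gap ratios (z−y)/z: (20000−7000)/20000 = 0.6500; (20000−10000)/20000 = 0.5000; (20000−14000)/20000 = 0.3000.
Squared: 0.4225; 0.2500; 0.0900.
Sum = 0.762500; P₂ = 0.762500 / 10 = 0.076.

0.076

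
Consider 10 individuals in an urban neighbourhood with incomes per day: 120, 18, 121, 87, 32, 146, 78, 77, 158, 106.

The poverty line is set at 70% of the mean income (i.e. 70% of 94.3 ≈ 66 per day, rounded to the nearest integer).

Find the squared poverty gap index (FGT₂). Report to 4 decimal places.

0.0794

Incomes under z: 18, 32 (q = 2 of N = 10).
Gap ratios (z−y)/z: (66−18)/66 = 0.7273; (66−32)/66 = 0.5152.
Squared: 0.5289; 0.2654.
Sum = 0.794307; P₂ = 0.794307 / 10 = 0.0794.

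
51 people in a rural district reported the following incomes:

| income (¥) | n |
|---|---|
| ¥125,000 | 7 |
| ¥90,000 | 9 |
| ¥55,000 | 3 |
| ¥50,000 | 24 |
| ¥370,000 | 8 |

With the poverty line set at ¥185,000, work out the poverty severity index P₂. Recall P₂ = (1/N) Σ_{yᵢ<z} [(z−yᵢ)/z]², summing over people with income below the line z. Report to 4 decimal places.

Incomes under z: 24×¥50,000, 3×¥55,000, 9×¥90,000, 7×¥125,000 (q = 43 of N = 51).
Relative gaps: (185000−50000)/185000 = 0.7297 (×24); (185000−55000)/185000 = 0.7027 (×3); (185000−90000)/185000 = 0.5135 (×9); (185000−125000)/185000 = 0.3243 (×7).
Squared: 0.5325 (×24); 0.4938 (×3); 0.2637 (×9); 0.1052 (×7).
Sum = 17.371074; P₂ = 17.371074 / 51 = 0.3406.

0.3406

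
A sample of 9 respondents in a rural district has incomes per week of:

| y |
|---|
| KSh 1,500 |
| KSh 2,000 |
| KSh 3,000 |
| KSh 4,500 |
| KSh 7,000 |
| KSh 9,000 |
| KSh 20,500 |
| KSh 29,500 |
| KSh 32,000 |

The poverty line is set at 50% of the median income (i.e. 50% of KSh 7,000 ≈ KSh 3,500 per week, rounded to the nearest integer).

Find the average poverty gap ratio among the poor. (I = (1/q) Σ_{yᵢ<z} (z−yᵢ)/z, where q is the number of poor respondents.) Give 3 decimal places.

Below z: KSh 1,500, KSh 2,000, KSh 3,000 (q = 3 of N = 9).
Shortfall ratios (z−y)/z: 0.5714, 0.4286, 0.1429; sum = 1.142857.
The income-gap ratio divides by q (the poor only): 1.142857 / 3 = 0.381.

0.381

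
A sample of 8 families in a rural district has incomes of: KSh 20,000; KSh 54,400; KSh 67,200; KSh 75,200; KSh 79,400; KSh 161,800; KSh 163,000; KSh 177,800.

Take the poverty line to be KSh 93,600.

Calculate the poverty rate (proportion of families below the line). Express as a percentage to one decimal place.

62.5%

5 of the 8 families have income below KSh 93,600.
H = 5/8 = 62.5%.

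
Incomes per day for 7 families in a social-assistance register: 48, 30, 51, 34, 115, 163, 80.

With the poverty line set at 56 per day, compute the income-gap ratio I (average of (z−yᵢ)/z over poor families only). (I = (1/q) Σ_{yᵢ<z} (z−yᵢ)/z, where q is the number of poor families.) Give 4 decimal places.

0.2723

Poor units: 30, 34, 48, 51 (q = 4 of N = 7).
Shortfall ratios (z−y)/z: 0.4643, 0.3929, 0.1429, 0.0893; sum = 1.089286.
The income-gap ratio divides by q (the poor only): 1.089286 / 4 = 0.2723.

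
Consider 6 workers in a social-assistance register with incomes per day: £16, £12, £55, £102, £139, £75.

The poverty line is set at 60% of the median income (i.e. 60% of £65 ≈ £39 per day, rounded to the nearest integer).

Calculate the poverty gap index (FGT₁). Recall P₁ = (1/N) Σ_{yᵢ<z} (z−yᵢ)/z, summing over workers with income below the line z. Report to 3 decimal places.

0.214

Poor units: £12, £16 (q = 2 of N = 6).
Relative gaps: (39−12)/39 = 0.6923; (39−16)/39 = 0.5897.
Sum of shortfalls = 1.282051; P₁ averages over all N: 1.282051 / 6 = 0.214.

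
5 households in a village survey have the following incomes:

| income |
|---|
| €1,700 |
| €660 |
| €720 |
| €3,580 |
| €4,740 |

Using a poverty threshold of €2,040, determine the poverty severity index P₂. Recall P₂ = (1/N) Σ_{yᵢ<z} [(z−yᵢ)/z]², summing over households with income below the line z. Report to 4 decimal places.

0.1808

Below z: €660, €720, €1,700 (q = 3 of N = 5).
Normalized shortfalls: (2040−660)/2040 = 0.6765; (2040−720)/2040 = 0.6471; (2040−1700)/2040 = 0.1667.
Squared: 0.4576; 0.4187; 0.0278.
Sum = 0.904075; P₂ = 0.904075 / 5 = 0.1808.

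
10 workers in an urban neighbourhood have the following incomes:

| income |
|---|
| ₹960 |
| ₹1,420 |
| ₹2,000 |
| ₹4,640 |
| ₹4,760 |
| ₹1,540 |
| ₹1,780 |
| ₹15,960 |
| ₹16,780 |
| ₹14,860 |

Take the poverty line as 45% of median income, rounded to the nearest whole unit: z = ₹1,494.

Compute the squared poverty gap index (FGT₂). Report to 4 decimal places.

0.0130

Below z: ₹960, ₹1,420 (q = 2 of N = 10).
Normalized shortfalls: (1494−960)/1494 = 0.3574; (1494−1420)/1494 = 0.0495.
Squared: 0.1278; 0.0025.
Sum = 0.130209; P₂ = 0.130209 / 10 = 0.0130.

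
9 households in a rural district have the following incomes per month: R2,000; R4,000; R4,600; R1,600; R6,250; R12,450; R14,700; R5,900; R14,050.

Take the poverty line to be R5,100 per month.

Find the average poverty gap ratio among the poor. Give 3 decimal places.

Incomes under z: R1,600, R2,000, R4,000, R4,600 (q = 4 of N = 9).
Shortfall ratios (z−y)/z: 0.6863, 0.6078, 0.2157, 0.0980; sum = 1.607843.
I averages over the q = 4 poor units only: 1.607843 / 4 = 0.402.

0.402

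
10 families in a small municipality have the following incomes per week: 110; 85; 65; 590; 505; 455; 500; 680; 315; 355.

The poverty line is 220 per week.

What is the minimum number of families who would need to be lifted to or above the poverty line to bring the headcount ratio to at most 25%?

1

3 of the 10 families are poor, so H = 3/10 = 0.300.
A headcount ratio of at most 25% allows at most ⌊0.25 × 10⌋ = 2 poor families.
So at least 3 − 2 = 1 must be lifted.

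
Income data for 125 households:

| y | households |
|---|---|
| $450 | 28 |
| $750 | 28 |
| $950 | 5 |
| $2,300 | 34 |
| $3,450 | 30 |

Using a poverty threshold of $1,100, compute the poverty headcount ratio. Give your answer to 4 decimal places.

61 of the 125 households have income below $1,100.
H = 61/125 = 0.4880.

0.4880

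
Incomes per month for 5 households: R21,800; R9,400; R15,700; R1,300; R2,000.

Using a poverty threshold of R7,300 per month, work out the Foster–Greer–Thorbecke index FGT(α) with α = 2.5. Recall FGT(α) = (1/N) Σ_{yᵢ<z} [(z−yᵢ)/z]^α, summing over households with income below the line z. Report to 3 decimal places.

0.212

Below z: R1,300, R2,000 (q = 2 of N = 5).
Gap ratios (z−y)/z: (7300−1300)/7300 = 0.8219; (7300−2000)/7300 = 0.7260.
Raised to α = 2.5: 0.61245; 0.44914.
Sum = 1.061591; FGT(2.5) = 1.061591 / 5 = 0.212.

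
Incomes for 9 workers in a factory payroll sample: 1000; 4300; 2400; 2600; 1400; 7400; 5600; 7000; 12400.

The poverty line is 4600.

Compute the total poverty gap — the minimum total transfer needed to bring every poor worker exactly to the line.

11300

Below z: 1000, 1400, 2400, 2600, 4300 (q = 5 of N = 9).
Individual gaps: 4600−1000 = 3600; 4600−1400 = 3200; 4600−2400 = 2200; 4600−2600 = 2000; 4600−4300 = 300.
Aggregate gap = 11300.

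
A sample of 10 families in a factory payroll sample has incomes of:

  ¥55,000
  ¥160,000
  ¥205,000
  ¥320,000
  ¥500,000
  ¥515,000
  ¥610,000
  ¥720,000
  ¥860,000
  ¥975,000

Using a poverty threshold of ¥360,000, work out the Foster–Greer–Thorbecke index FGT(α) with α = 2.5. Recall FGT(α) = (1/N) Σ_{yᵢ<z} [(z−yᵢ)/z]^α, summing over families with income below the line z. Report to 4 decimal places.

Below z: ¥55,000, ¥160,000, ¥205,000, ¥320,000 (q = 4 of N = 10).
Normalized shortfalls: (360000−55000)/360000 = 0.8472; (360000−160000)/360000 = 0.5556; (360000−205000)/360000 = 0.4306; (360000−320000)/360000 = 0.1111.
Raised to α = 2.5: 0.66068; 0.23005; 0.12164; 0.00412.
Sum = 1.016486; FGT(2.5) = 1.016486 / 10 = 0.1016.

0.1016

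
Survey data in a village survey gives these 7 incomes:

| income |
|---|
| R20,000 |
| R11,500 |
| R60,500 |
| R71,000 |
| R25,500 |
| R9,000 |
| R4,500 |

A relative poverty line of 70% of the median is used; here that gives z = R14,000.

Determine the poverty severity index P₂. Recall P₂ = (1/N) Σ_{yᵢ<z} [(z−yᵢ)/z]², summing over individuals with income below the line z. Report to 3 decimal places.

0.089

Below z: R4,500, R9,000, R11,500 (q = 3 of N = 7).
Relative gaps: (14000−4500)/14000 = 0.6786; (14000−9000)/14000 = 0.3571; (14000−11500)/14000 = 0.1786.
Squared: 0.4605; 0.1276; 0.0319.
Sum = 0.619898; P₂ = 0.619898 / 7 = 0.089.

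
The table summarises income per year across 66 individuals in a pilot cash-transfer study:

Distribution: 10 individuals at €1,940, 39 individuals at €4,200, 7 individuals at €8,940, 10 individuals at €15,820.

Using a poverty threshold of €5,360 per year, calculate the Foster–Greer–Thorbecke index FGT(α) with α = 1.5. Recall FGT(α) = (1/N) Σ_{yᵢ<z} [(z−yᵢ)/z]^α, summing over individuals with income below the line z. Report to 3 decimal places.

0.137

Poor units: 10×€1,940, 39×€4,200 (q = 49 of N = 66).
Gap ratios (z−y)/z: (5360−1940)/5360 = 0.6381 (×10); (5360−4200)/5360 = 0.2164 (×39).
Raised to α = 1.5: 0.50967 (×10); 0.10068 (×39).
Sum = 9.023223; FGT(1.5) = 9.023223 / 66 = 0.137.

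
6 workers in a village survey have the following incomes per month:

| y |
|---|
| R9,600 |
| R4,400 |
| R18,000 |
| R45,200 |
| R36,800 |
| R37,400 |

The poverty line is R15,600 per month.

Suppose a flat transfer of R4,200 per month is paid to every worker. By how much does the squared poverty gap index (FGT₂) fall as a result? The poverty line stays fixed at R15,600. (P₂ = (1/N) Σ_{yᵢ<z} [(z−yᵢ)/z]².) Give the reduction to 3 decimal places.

Before: below the line — R4,400, R9,600; squared poverty gap index (FGT₂) = 0.11056.
After the R4,200 transfer: below the line — R8,600, R13,800; squared poverty gap index (FGT₂) = 0.03578.
Reduction = 0.11056 − 0.03578 = 0.075.

0.075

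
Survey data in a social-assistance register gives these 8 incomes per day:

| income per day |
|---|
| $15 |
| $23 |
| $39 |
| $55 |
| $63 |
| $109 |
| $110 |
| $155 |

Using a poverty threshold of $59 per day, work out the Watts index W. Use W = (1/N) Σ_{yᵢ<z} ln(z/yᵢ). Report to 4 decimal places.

0.3495

Incomes under z: $15, $23, $39, $55 (q = 4 of N = 8).
Log shortfalls: ln(59/15) = 1.3695; ln(59/23) = 0.9420; ln(59/39) = 0.4140; ln(59/55) = 0.0702.
W = 2.795711 / 8 = 0.3495.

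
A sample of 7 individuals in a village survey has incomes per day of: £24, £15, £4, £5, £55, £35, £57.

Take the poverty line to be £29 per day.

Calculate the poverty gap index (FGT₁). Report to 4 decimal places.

Below the line: £4, £5, £15, £24 (q = 4 of N = 7).
Normalized shortfalls: (29−4)/29 = 0.8621; (29−5)/29 = 0.8276; (29−15)/29 = 0.4828; (29−24)/29 = 0.1724.
Σ = 2.344828. Dividing by the full population N = 7 gives P₁ = 0.3350.

0.3350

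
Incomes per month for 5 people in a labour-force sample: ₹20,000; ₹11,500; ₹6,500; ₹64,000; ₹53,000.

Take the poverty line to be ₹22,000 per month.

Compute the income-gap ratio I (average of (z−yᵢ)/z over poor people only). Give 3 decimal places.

Poor units: ₹6,500, ₹11,500, ₹20,000 (q = 3 of N = 5).
Shortfall ratios (z−y)/z: 0.7045, 0.4773, 0.0909; sum = 1.272727.
I averages over the q = 3 poor units only: 1.272727 / 3 = 0.424.

0.424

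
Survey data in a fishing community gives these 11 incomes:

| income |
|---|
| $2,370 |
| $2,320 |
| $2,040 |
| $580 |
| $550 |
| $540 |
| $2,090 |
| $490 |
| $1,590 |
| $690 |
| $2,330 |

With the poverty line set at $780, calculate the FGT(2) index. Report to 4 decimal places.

Below z: $490, $540, $550, $580, $690 (q = 5 of N = 11).
Normalized shortfalls: (780−490)/780 = 0.3718; (780−540)/780 = 0.3077; (780−550)/780 = 0.2949; (780−580)/780 = 0.2564; (780−690)/780 = 0.1154.
Squared: 0.1382; 0.0947; 0.0869; 0.0657; 0.0133.
Sum = 0.398915; P₂ = 0.398915 / 11 = 0.0363.

0.0363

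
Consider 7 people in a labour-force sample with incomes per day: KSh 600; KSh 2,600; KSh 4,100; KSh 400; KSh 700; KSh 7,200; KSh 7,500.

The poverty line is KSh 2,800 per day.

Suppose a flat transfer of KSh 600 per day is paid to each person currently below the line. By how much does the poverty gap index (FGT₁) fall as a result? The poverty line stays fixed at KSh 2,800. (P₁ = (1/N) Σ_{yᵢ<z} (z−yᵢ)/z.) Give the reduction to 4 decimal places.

Before: below the line — KSh 400, KSh 600, KSh 700, KSh 2,600; poverty gap index (FGT₁) = 0.352041.
After the KSh 600 transfer: below the line — KSh 1,000, KSh 1,200, KSh 1,300; poverty gap index (FGT₁) = 0.250000.
Reduction = 0.352041 − 0.250000 = 0.1020.

0.1020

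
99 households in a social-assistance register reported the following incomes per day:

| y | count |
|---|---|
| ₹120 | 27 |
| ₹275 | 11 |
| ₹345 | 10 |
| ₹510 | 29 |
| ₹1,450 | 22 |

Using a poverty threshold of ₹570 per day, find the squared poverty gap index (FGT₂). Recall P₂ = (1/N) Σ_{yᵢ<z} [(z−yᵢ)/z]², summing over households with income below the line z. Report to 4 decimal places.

0.2187

Below z: 27×₹120, 11×₹275, 10×₹345, 29×₹510 (q = 77 of N = 99).
Normalized shortfalls: (570−120)/570 = 0.7895 (×27); (570−275)/570 = 0.5175 (×11); (570−345)/570 = 0.3947 (×10); (570−510)/570 = 0.1053 (×29).
Squared: 0.6233 (×27); 0.2679 (×11); 0.1558 (×10); 0.0111 (×29).
Sum = 21.654124; P₂ = 21.654124 / 99 = 0.2187.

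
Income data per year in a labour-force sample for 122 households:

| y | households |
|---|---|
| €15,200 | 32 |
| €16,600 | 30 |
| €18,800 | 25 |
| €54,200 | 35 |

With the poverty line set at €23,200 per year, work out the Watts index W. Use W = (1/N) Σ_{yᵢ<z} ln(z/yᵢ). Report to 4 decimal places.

0.2363

Incomes under z: 32×€15,200, 30×€16,600, 25×€18,800 (q = 87 of N = 122).
Log gaps: ln(23200/15200) = 0.4229 (×32); ln(23200/16600) = 0.3347 (×30); ln(23200/18800) = 0.2103 (×25).
W = 28.831292 / 122 = 0.2363.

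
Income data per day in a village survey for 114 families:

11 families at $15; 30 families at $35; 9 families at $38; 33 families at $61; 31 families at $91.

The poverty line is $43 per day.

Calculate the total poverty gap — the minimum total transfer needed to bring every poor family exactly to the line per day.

$593

Below z: 11×$15, 30×$35, 9×$38 (q = 50 of N = 114).
Individual gaps: 11×(43−15) = 308; 30×(43−35) = 240; 9×(43−38) = 45.
Aggregate gap = $593.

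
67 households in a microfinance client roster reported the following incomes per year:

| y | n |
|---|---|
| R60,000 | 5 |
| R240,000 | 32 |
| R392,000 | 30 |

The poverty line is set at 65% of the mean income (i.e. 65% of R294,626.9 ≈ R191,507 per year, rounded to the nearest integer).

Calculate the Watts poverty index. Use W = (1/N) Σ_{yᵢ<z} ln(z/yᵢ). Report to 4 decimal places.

Incomes under z: 5×R60,000 (q = 5 of N = 67).
ln(z/y) terms: ln(191507/60000) = 1.1606 (×5).
W = 5.802899 / 67 = 0.0866.

0.0866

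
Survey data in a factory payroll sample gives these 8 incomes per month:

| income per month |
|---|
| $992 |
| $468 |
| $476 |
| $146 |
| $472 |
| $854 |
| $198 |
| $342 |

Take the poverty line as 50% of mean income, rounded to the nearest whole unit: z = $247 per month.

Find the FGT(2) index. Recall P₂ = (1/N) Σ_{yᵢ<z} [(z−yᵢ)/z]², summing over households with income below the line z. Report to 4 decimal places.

0.0258

Below the line: $146, $198 (q = 2 of N = 8).
Normalized shortfalls: (247−146)/247 = 0.4089; (247−198)/247 = 0.1984.
Squared: 0.1672; 0.0394.
Sum = 0.206560; P₂ = 0.206560 / 8 = 0.0258.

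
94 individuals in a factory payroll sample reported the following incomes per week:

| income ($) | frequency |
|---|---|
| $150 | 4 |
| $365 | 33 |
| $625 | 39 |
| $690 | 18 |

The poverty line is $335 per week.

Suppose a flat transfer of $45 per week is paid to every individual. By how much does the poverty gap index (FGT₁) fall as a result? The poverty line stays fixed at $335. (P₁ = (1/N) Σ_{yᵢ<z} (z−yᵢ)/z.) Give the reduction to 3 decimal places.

Before: below the line — 4×$150; poverty gap index (FGT₁) = 0.02350.
After the $45 transfer: below the line — 4×$195; poverty gap index (FGT₁) = 0.01778.
Reduction = 0.02350 − 0.01778 = 0.006.

0.006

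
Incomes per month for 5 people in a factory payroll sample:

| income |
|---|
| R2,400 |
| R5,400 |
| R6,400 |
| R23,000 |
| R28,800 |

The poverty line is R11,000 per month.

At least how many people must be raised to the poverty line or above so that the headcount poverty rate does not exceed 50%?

Currently q = 3 of N = 5 are below the line (H = 0.600).
A headcount ratio of at most 50% allows at most ⌊0.50 × 5⌋ = 2 poor people.
So at least 3 − 2 = 1 must be lifted.

1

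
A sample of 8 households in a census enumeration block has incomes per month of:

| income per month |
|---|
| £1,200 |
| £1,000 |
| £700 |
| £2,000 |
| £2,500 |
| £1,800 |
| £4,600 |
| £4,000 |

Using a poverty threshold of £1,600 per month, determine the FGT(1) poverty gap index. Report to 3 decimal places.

Poor units: £700, £1,000, £1,200 (q = 3 of N = 8).
Gap ratios (z−y)/z: (1600−700)/1600 = 0.5625; (1600−1000)/1600 = 0.3750; (1600−1200)/1600 = 0.2500.
Σ = 1.187500. Dividing by the full population N = 8 gives P₁ = 0.148.

0.148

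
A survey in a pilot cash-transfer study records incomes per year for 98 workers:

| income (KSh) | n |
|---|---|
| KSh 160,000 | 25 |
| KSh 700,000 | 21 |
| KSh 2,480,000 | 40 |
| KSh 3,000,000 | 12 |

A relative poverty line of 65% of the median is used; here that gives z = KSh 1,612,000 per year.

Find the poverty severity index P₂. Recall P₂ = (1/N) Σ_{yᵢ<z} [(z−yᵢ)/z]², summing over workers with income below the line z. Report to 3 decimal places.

0.276

Below z: 25×KSh 160,000, 21×KSh 700,000 (q = 46 of N = 98).
Gap ratios (z−y)/z: (1612000−160000)/1612000 = 0.9007 (×25); (1612000−700000)/1612000 = 0.5658 (×21).
Squared: 0.8113 (×25); 0.3201 (×21).
Sum = 27.005209; P₂ = 27.005209 / 98 = 0.276.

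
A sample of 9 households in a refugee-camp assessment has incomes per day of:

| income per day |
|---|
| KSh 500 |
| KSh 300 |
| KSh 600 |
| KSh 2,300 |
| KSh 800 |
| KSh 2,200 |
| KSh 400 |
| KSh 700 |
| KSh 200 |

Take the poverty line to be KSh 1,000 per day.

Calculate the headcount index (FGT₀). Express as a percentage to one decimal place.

77.8%

7 of the 9 households have income below KSh 1,000.
H = 7/9 = 77.8%.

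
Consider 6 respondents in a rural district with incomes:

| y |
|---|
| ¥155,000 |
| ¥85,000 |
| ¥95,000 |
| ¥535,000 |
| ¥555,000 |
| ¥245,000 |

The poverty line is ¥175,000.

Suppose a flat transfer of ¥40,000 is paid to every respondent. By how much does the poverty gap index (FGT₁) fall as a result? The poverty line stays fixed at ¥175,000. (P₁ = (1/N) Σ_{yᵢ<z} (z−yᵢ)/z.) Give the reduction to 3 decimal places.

Before: below the line — ¥85,000, ¥95,000, ¥155,000; poverty gap index (FGT₁) = 0.18095.
After the ¥40,000 transfer: below the line — ¥125,000, ¥135,000; poverty gap index (FGT₁) = 0.08571.
Reduction = 0.18095 − 0.08571 = 0.095.

0.095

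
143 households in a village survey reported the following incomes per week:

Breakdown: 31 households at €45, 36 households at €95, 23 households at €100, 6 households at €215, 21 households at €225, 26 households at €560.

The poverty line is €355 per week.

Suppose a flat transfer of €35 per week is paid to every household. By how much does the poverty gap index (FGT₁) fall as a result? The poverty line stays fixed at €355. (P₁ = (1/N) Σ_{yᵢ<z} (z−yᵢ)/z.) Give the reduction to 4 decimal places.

0.0807

Before: below the line — 31×€45, 36×€95, 23×€100, 6×€215, 21×€225; poverty gap index (FGT₁) = 0.559539.
After the €35 transfer: below the line — 31×€80, 36×€130, 23×€135, 6×€250, 21×€260; poverty gap index (FGT₁) = 0.478873.
Reduction = 0.559539 − 0.478873 = 0.0807.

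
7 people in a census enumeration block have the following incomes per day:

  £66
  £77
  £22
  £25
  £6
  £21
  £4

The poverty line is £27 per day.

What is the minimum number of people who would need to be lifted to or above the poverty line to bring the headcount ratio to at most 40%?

5 of the 7 people are poor, so H = 5/7 = 0.714.
A headcount ratio of at most 40% allows at most ⌊0.40 × 7⌋ = 2 poor people.
So at least 5 − 2 = 3 must be lifted.

3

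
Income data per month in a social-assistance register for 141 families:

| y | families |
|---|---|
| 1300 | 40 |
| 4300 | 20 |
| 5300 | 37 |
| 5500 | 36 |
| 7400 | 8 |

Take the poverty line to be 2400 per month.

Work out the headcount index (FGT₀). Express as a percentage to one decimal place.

40 of the 141 families have income below 2400.
H = 40/141 = 28.4%.

28.4%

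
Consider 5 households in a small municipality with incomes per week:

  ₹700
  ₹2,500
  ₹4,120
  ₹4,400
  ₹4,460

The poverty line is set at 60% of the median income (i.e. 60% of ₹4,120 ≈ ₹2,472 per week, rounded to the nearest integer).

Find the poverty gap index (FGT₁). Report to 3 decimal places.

0.143

Incomes under z: ₹700 (q = 1 of N = 5).
Relative gaps: (2472−700)/2472 = 0.7168.
Σ = 0.716828. Dividing by the full population N = 5 gives P₁ = 0.143.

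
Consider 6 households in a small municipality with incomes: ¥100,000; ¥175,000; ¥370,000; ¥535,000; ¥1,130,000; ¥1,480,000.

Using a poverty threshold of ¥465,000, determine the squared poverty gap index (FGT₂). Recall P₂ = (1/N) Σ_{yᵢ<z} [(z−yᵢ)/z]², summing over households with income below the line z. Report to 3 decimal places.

Below the line: ¥100,000, ¥175,000, ¥370,000 (q = 3 of N = 6).
Gap ratios (z−y)/z: (465000−100000)/465000 = 0.7849; (465000−175000)/465000 = 0.6237; (465000−370000)/465000 = 0.2043.
Squared: 0.6161; 0.3889; 0.0417.
Sum = 1.046826; P₂ = 1.046826 / 6 = 0.174.

0.174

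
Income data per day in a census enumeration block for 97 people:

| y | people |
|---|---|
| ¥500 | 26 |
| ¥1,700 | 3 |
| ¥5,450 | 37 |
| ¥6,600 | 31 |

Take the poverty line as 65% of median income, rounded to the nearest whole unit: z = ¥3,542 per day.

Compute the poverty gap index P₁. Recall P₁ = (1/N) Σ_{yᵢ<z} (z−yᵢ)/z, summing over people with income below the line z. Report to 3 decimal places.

0.246

Incomes under z: 26×¥500, 3×¥1,700 (q = 29 of N = 97).
Normalized shortfalls: (3542−500)/3542 = 0.8588 (×26); (3542−1700)/3542 = 0.5200 (×3).
Sum of shortfalls = 23.889893; P₁ averages over all N: 23.889893 / 97 = 0.246.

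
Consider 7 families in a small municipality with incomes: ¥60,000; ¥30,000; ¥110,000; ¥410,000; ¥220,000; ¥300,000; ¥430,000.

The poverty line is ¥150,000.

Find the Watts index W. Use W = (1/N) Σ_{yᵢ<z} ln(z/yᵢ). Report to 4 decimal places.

Incomes under z: ¥30,000, ¥60,000, ¥110,000 (q = 3 of N = 7).
ln(z/y) terms: ln(150000/30000) = 1.6094; ln(150000/60000) = 0.9163; ln(150000/110000) = 0.3102.
W = 2.835884 / 7 = 0.4051.

0.4051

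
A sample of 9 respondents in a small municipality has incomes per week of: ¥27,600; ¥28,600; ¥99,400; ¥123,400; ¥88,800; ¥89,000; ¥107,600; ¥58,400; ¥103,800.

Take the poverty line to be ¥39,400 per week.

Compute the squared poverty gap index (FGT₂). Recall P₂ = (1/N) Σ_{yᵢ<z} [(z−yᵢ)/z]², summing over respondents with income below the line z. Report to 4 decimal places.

Below the line: ¥27,600, ¥28,600 (q = 2 of N = 9).
Gap ratios (z−y)/z: (39400−27600)/39400 = 0.2995; (39400−28600)/39400 = 0.2741.
Squared: 0.0897; 0.0751.
Sum = 0.164833; P₂ = 0.164833 / 9 = 0.0183.

0.0183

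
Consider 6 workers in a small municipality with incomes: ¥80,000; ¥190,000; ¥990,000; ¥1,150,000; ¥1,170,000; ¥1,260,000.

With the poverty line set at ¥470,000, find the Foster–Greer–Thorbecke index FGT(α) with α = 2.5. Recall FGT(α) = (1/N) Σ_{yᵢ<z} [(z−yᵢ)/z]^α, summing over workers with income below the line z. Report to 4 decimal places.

0.1502

Poor units: ¥80,000, ¥190,000 (q = 2 of N = 6).
Shortfall ratios: (470000−80000)/470000 = 0.8298; (470000−190000)/470000 = 0.5957.
Raised to α = 2.5: 0.62722; 0.27394.
Sum = 0.901152; FGT(2.5) = 0.901152 / 6 = 0.1502.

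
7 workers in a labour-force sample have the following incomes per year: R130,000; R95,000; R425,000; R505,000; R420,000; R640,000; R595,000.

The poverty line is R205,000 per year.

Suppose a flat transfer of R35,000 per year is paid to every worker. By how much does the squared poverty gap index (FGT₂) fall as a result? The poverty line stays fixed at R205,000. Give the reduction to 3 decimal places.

0.036

Before: below the line — R95,000, R130,000; squared poverty gap index (FGT₂) = 0.06025.
After the R35,000 transfer: below the line — R130,000, R165,000; squared poverty gap index (FGT₂) = 0.02456.
Reduction = 0.06025 − 0.02456 = 0.036.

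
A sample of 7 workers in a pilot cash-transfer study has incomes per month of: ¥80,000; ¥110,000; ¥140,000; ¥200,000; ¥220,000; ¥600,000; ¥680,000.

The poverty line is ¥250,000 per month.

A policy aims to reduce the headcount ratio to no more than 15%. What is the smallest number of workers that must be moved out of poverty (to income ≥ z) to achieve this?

5 of the 7 workers are poor, so H = 5/7 = 0.714.
A headcount ratio of at most 15% allows at most ⌊0.15 × 7⌋ = 1 poor workers.
So at least 5 − 1 = 4 must be lifted.

4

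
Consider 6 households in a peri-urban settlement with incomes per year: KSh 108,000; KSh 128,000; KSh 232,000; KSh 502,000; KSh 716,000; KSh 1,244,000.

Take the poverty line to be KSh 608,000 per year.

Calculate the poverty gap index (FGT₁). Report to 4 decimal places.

Incomes under z: KSh 108,000, KSh 128,000, KSh 232,000, KSh 502,000 (q = 4 of N = 6).
Gap ratios (z−y)/z: (608000−108000)/608000 = 0.8224; (608000−128000)/608000 = 0.7895; (608000−232000)/608000 = 0.6184; (608000−502000)/608000 = 0.1743.
Sum of shortfalls = 2.404605; P₁ averages over all N: 2.404605 / 6 = 0.4008.

0.4008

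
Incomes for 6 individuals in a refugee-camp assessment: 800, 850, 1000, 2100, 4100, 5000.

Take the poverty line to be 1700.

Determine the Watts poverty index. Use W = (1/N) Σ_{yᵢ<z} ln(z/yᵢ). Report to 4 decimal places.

0.3296

Below z: 800, 850, 1000 (q = 3 of N = 6).
Log shortfalls: ln(1700/800) = 0.7538; ln(1700/850) = 0.6931; ln(1700/1000) = 0.5306.
W = 1.977547 / 6 = 0.3296.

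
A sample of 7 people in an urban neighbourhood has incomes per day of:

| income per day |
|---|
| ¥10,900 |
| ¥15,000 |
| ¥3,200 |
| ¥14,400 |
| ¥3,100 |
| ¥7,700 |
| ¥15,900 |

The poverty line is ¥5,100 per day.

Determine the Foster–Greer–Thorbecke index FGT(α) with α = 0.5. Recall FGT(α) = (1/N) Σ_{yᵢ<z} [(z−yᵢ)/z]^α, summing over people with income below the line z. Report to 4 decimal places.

Below z: ¥3,100, ¥3,200 (q = 2 of N = 7).
Shortfall ratios: (5100−3100)/5100 = 0.3922; (5100−3200)/5100 = 0.3725.
Raised to α = 0.5: 0.62622; 0.61037.
Sum = 1.236592; FGT(0.5) = 1.236592 / 7 = 0.1767.

0.1767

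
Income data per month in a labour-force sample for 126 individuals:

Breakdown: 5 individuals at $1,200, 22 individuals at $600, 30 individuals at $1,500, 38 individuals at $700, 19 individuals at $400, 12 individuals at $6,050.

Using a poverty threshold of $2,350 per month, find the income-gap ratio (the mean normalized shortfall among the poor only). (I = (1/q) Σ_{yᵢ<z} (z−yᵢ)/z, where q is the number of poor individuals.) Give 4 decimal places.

Poor units: 19×$400, 22×$600, 38×$700, 5×$1,200, 30×$1,500 (q = 114 of N = 126).
Shortfall ratios (z−y)/z: 0.8298 (×19), 0.7447 (×22), 0.7021 (×38), 0.4894 (×5), 0.3617 (×30); sum = 72.127660.
The income-gap ratio divides by q (the poor only): 72.127660 / 114 = 0.6327.

0.6327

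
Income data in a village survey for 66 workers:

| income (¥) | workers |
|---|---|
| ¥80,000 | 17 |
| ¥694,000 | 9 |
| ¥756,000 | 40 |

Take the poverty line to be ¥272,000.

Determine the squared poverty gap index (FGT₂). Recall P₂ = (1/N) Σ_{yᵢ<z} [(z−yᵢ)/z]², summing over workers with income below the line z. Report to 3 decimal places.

Incomes under z: 17×¥80,000 (q = 17 of N = 66).
Relative gaps: (272000−80000)/272000 = 0.7059 (×17).
Squared: 0.4983 (×17).
Sum = 8.470588; P₂ = 8.470588 / 66 = 0.128.

0.128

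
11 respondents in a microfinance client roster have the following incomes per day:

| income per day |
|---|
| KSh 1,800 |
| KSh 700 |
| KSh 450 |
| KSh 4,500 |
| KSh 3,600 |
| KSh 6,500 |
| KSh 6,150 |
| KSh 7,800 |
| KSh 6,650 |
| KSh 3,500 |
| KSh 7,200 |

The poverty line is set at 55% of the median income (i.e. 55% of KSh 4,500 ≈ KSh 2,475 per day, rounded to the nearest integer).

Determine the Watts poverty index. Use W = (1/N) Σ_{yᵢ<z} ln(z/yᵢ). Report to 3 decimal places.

Below the line: KSh 450, KSh 700, KSh 1,800 (q = 3 of N = 11).
Log gaps: ln(2475/450) = 1.7047; ln(2475/700) = 1.2629; ln(2475/1800) = 0.3185.
W = 3.286117 / 11 = 0.299.

0.299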